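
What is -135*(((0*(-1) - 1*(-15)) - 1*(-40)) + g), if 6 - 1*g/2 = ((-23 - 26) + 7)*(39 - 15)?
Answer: -281205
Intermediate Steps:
g = 2028 (g = 12 - 2*((-23 - 26) + 7)*(39 - 15) = 12 - 2*(-49 + 7)*24 = 12 - (-84)*24 = 12 - 2*(-1008) = 12 + 2016 = 2028)
-135*(((0*(-1) - 1*(-15)) - 1*(-40)) + g) = -135*(((0*(-1) - 1*(-15)) - 1*(-40)) + 2028) = -135*(((0 + 15) + 40) + 2028) = -135*((15 + 40) + 2028) = -135*(55 + 2028) = -135*2083 = -281205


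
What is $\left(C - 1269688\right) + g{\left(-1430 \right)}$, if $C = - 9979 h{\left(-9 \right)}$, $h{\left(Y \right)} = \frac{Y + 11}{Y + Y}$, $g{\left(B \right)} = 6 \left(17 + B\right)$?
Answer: $- \frac{11493515}{9} \approx -1.2771 \cdot 10^{6}$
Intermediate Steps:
$g{\left(B \right)} = 102 + 6 B$
$h{\left(Y \right)} = \frac{11 + Y}{2 Y}$
$C = \frac{9979}{9}$ ($C = - 9979 \frac{11 - 9}{2 \left(-9\right)} = - 9979 \cdot \frac{1}{2} \left(- \frac{1}{9}\right) 2 = \left(-9979\right) \left(- \frac{1}{9}\right) = \frac{9979}{9} \approx 1108.8$)
$\left(C - 1269688\right) + g{\left(-1430 \right)} = \left(\frac{9979}{9} - 1269688\right) + \left(102 + 6 \left(-1430\right)\right) = - \frac{11417213}{9} + \left(102 - 8580\right) = - \frac{11417213}{9} - 8478 = - \frac{11493515}{9}$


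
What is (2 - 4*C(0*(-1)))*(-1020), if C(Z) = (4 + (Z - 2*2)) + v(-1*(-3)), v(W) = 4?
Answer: 14280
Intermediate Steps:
C(Z) = 4 + Z (C(Z) = (4 + (Z - 2*2)) + 4 = (4 + (Z - 4)) + 4 = (4 + (-4 + Z)) + 4 = Z + 4 = 4 + Z)
(2 - 4*C(0*(-1)))*(-1020) = (2 - 4*(4 + 0*(-1)))*(-1020) = (2 - 4*(4 + 0))*(-1020) = (2 - 4*4)*(-1020) = (2 - 16)*(-1020) = -14*(-1020) = 14280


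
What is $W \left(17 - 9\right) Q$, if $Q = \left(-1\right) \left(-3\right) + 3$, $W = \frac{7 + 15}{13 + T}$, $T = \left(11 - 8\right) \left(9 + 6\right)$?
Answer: $\frac{528}{29} \approx 18.207$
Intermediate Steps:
$T = 45$ ($T = 3 \cdot 15 = 45$)
$W = \frac{11}{29}$ ($W = \frac{7 + 15}{13 + 45} = \frac{22}{58} = 22 \cdot \frac{1}{58} = \frac{11}{29} \approx 0.37931$)
$Q = 6$ ($Q = 3 + 3 = 6$)
$W \left(17 - 9\right) Q = \frac{11 \left(17 - 9\right)}{29} \cdot 6 = \frac{11}{29} \cdot 8 \cdot 6 = \frac{88}{29} \cdot 6 = \frac{528}{29}$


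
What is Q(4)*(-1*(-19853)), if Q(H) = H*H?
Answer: 317648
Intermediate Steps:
Q(H) = H²
Q(4)*(-1*(-19853)) = 4²*(-1*(-19853)) = 16*19853 = 317648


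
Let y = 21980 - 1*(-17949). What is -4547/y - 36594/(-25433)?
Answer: 1345517975/1015514257 ≈ 1.3250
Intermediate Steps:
y = 39929 (y = 21980 + 17949 = 39929)
-4547/y - 36594/(-25433) = -4547/39929 - 36594/(-25433) = -4547*1/39929 - 36594*(-1/25433) = -4547/39929 + 36594/25433 = 1345517975/1015514257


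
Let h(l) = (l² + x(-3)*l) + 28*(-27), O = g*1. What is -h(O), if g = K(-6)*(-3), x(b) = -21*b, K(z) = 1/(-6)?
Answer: 2897/4 ≈ 724.25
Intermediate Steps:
K(z) = -⅙
g = ½ (g = -⅙*(-3) = ½ ≈ 0.50000)
O = ½ (O = (½)*1 = ½ ≈ 0.50000)
h(l) = -756 + l² + 63*l (h(l) = (l² + (-21*(-3))*l) + 28*(-27) = (l² + 63*l) - 756 = -756 + l² + 63*l)
-h(O) = -(-756 + (½)² + 63*(½)) = -(-756 + ¼ + 63/2) = -1*(-2897/4) = 2897/4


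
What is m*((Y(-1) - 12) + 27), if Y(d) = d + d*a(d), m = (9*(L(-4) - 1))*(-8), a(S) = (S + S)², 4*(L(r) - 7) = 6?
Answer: -5400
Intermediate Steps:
L(r) = 17/2 (L(r) = 7 + (¼)*6 = 7 + 3/2 = 17/2)
a(S) = 4*S² (a(S) = (2*S)² = 4*S²)
m = -540 (m = (9*(17/2 - 1))*(-8) = (9*(15/2))*(-8) = (135/2)*(-8) = -540)
Y(d) = d + 4*d³ (Y(d) = d + d*(4*d²) = d + 4*d³)
m*((Y(-1) - 12) + 27) = -540*(((-1 + 4*(-1)³) - 12) + 27) = -540*(((-1 + 4*(-1)) - 12) + 27) = -540*(((-1 - 4) - 12) + 27) = -540*((-5 - 12) + 27) = -540*(-17 + 27) = -540*10 = -5400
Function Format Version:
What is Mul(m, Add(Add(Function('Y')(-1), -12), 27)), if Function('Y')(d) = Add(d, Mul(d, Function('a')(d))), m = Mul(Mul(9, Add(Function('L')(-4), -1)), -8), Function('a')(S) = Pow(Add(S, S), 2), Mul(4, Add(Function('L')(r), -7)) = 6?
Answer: -5400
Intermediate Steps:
Function('L')(r) = Rational(17, 2) (Function('L')(r) = Add(7, Mul(Rational(1, 4), 6)) = Add(7, Rational(3, 2)) = Rational(17, 2))
Function('a')(S) = Mul(4, Pow(S, 2)) (Function('a')(S) = Pow(Mul(2, S), 2) = Mul(4, Pow(S, 2)))
m = -540 (m = Mul(Mul(9, Add(Rational(17, 2), -1)), -8) = Mul(Mul(9, Rational(15, 2)), -8) = Mul(Rational(135, 2), -8) = -540)
Function('Y')(d) = Add(d, Mul(4, Pow(d, 3))) (Function('Y')(d) = Add(d, Mul(d, Mul(4, Pow(d, 2)))) = Add(d, Mul(4, Pow(d, 3))))
Mul(m, Add(Add(Function('Y')(-1), -12), 27)) = Mul(-540, Add(Add(Add(-1, Mul(4, Pow(-1, 3))), -12), 27)) = Mul(-540, Add(Add(Add(-1, Mul(4, -1)), -12), 27)) = Mul(-540, Add(Add(Add(-1, -4), -12), 27)) = Mul(-540, Add(Add(-5, -12), 27)) = Mul(-540, Add(-17, 27)) = Mul(-540, 10) = -5400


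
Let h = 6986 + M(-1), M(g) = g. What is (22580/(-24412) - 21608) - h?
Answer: -174508724/6103 ≈ -28594.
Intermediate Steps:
h = 6985 (h = 6986 - 1 = 6985)
(22580/(-24412) - 21608) - h = (22580/(-24412) - 21608) - 1*6985 = (22580*(-1/24412) - 21608) - 6985 = (-5645/6103 - 21608) - 6985 = -131879269/6103 - 6985 = -174508724/6103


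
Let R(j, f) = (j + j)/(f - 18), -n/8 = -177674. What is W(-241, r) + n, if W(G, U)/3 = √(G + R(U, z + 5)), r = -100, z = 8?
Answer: 1421392 + 3*I*√201 ≈ 1.4214e+6 + 42.532*I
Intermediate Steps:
n = 1421392 (n = -8*(-177674) = 1421392)
R(j, f) = 2*j/(-18 + f) (R(j, f) = (2*j)/(-18 + f) = 2*j/(-18 + f))
W(G, U) = 3*√(G - 2*U/5) (W(G, U) = 3*√(G + 2*U/(-18 + (8 + 5))) = 3*√(G + 2*U/(-18 + 13)) = 3*√(G + 2*U/(-5)) = 3*√(G + 2*U*(-⅕)) = 3*√(G - 2*U/5))
W(-241, r) + n = 3*√(-10*(-100) + 25*(-241))/5 + 1421392 = 3*√(1000 - 6025)/5 + 1421392 = 3*√(-5025)/5 + 1421392 = 3*(5*I*√201)/5 + 1421392 = 3*I*√201 + 1421392 = 1421392 + 3*I*√201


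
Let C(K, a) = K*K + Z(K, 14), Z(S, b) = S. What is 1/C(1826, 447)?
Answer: 1/3336102 ≈ 2.9975e-7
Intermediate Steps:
C(K, a) = K + K**2 (C(K, a) = K*K + K = K**2 + K = K + K**2)
1/C(1826, 447) = 1/(1826*(1 + 1826)) = 1/(1826*1827) = 1/3336102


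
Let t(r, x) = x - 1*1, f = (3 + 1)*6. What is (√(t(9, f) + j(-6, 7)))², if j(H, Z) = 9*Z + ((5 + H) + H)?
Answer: 79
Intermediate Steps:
f = 24 (f = 4*6 = 24)
j(H, Z) = 5 + 2*H + 9*Z (j(H, Z) = 9*Z + (5 + 2*H) = 5 + 2*H + 9*Z)
t(r, x) = -1 + x (t(r, x) = x - 1 = -1 + x)
(√(t(9, f) + j(-6, 7)))² = (√((-1 + 24) + (5 + 2*(-6) + 9*7)))² = (√(23 + (5 - 12 + 63)))² = (√(23 + 56))² = (√79)² = 79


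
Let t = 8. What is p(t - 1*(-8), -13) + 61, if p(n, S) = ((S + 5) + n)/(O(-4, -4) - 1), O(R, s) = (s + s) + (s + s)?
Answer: 1029/17 ≈ 60.529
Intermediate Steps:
O(R, s) = 4*s (O(R, s) = 2*s + 2*s = 4*s)
p(n, S) = -5/17 - S/17 - n/17 (p(n, S) = ((S + 5) + n)/(4*(-4) - 1) = ((5 + S) + n)/(-16 - 1) = (5 + S + n)/(-17) = (5 + S + n)*(-1/17) = -5/17 - S/17 - n/17)
p(t - 1*(-8), -13) + 61 = (-5/17 - 1/17*(-13) - (8 - 1*(-8))/17) + 61 = (-5/17 + 13/17 - (8 + 8)/17) + 61 = (-5/17 + 13/17 - 1/17*16) + 61 = (-5/17 + 13/17 - 16/17) + 61 = -8/17 + 61 = 1029/17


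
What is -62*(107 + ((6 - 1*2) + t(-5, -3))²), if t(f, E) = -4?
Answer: -6634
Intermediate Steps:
-62*(107 + ((6 - 1*2) + t(-5, -3))²) = -62*(107 + ((6 - 1*2) - 4)²) = -62*(107 + ((6 - 2) - 4)²) = -62*(107 + (4 - 4)²) = -62*(107 + 0²) = -62*(107 + 0) = -62*107 = -6634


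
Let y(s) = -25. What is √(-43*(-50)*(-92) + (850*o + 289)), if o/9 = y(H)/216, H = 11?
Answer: I*√7142271/6 ≈ 445.42*I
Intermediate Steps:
o = -25/24 (o = 9*(-25/216) = -25/24 ≈ -1.0417)
√(-43*(-50)*(-92) + (850*o + 289)) = √(-43*(-50)*(-92) + (850*(-25/24) + 289)) = √(2150*(-92) + (-10625/12 + 289)) = √(-197800 - 7157/12) = √(-2380757/12) = I*√7142271/6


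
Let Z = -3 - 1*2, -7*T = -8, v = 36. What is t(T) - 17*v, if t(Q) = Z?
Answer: -617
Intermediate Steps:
T = 8/7 (T = -⅐*(-8) = 8/7 ≈ 1.1429)
Z = -5 (Z = -3 - 2 = -5)
t(Q) = -5
t(T) - 17*v = -5 - 17*36 = -5 - 612 = -617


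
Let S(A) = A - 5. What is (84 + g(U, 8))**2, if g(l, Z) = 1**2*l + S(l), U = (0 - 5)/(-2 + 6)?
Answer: 23409/4 ≈ 5852.3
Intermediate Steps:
S(A) = -5 + A
U = -5/4 ≈ -1.2500
g(l, Z) = -5 + 2*l (g(l, Z) = 1**2*l + (-5 + l) = 1*l + (-5 + l) = l + (-5 + l) = -5 + 2*l)
(84 + g(U, 8))**2 = (84 + (-5 + 2*(-5/4)))**2 = (84 + (-5 - 5/2))**2 = (84 - 15/2)**2 = (153/2)**2 = 23409/4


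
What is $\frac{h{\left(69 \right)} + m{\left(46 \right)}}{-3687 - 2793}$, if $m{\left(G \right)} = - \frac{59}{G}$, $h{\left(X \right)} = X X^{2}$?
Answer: $- \frac{3022271}{59616} \approx -50.696$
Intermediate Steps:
$h{\left(X \right)} = X^{3}$
$\frac{h{\left(69 \right)} + m{\left(46 \right)}}{-3687 - 2793} = \frac{69^{3} - \frac{59}{46}}{-3687 - 2793} = \frac{328509 - \frac{59}{46}}{-6480} = \left(328509 - \frac{59}{46}\right) \left(- \frac{1}{6480}\right) = \frac{15111355}{46} \left(- \frac{1}{6480}\right) = - \frac{3022271}{59616}$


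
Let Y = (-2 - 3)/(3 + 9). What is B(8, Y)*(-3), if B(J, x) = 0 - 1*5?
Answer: 15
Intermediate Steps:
Y = -5/12 ≈ -0.41667
B(J, x) = -5 (B(J, x) = 0 - 5 = -5)
B(8, Y)*(-3) = -5*(-3) = 15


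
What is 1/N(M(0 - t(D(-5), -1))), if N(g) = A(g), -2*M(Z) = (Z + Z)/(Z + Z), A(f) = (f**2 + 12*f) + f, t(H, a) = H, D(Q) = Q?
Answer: -4/25 ≈ -0.16000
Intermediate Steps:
A(f) = f**2 + 13*f
M(Z) = -1/2 (M(Z) = -(Z + Z)/(2*(Z + Z)) = -2*Z/(2*(2*Z)) = -2*Z*1/(2*Z)/2 = -1/2*1 = -1/2)
N(g) = g*(13 + g)
1/N(M(0 - t(D(-5), -1))) = 1/(-(13 - 1/2)/2) = 1/(-1/2*25/2) = 1/(-25/4) = -4/25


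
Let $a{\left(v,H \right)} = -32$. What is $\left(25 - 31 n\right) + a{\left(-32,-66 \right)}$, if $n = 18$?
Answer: $-565$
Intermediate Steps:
$\left(25 - 31 n\right) + a{\left(-32,-66 \right)} = \left(25 - 558\right) - 32 = -533 - 32 = -565$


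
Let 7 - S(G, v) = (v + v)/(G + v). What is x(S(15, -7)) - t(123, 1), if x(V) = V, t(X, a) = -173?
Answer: 727/4 ≈ 181.75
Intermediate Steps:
S(G, v) = 7 - 2*v/(G + v) (S(G, v) = 7 - (v + v)/(G + v) = 7 - 2*v/(G + v))
x(S(15, -7)) - t(123, 1) = (5*(-7) + 7*15)/(15 - 7) - 1*(-173) = (-35 + 105)/8 + 173 = (⅛)*70 + 173 = 35/4 + 173 = 727/4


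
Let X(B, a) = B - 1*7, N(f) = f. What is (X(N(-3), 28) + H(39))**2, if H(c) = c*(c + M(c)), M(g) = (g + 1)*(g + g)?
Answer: 15176022481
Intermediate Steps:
X(B, a) = -7 + B (X(B, a) = B - 7 = -7 + B)
M(g) = 2*g*(1 + g) (M(g) = (1 + g)*(2*g) = 2*g*(1 + g))
H(c) = c*(c + 2*c*(1 + c))
(X(N(-3), 28) + H(39))**2 = ((-7 - 3) + 39**2*(3 + 2*39))**2 = (-10 + 1521*(3 + 78))**2 = (-10 + 1521*81)**2 = (-10 + 123201)**2 = 123191**2 = 15176022481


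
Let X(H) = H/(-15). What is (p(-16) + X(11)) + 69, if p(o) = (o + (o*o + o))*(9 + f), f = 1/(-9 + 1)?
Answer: 30844/15 ≈ 2056.3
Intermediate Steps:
f = -⅛ (f = 1/(-8) = -⅛ ≈ -0.12500)
X(H) = -H/15 (X(H) = H*(-1/15) = -H/15)
p(o) = 71*o/4 + 71*o²/8 (p(o) = (o + (o*o + o))*(9 - ⅛) = (o + (o² + o))*(71/8) = (o + (o + o²))*(71/8) = (o² + 2*o)*(71/8) = 71*o/4 + 71*o²/8)
(p(-16) + X(11)) + 69 = ((71/8)*(-16)*(2 - 16) - 1/15*11) + 69 = ((71/8)*(-16)*(-14) - 11/15) + 69 = (1988 - 11/15) + 69 = 29809/15 + 69 = 30844/15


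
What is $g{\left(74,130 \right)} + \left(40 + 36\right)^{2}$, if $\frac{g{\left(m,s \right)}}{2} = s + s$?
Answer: $6296$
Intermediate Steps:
$g{\left(m,s \right)} = 4 s$ ($g{\left(m,s \right)} = 2 \left(s + s\right) = 2 \cdot 2 s = 4 s$)
$g{\left(74,130 \right)} + \left(40 + 36\right)^{2} = 4 \cdot 130 + \left(40 + 36\right)^{2} = 520 + 76^{2} = 520 + 5776 = 6296$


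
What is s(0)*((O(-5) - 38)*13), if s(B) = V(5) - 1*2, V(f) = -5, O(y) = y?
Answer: 3913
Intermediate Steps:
s(B) = -7 (s(B) = -5 - 1*2 = -5 - 2 = -7)
s(0)*((O(-5) - 38)*13) = -7*(-5 - 38)*13 = -(-301)*13 = -7*(-559) = 3913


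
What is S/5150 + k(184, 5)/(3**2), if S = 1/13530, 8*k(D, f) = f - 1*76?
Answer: -412270369/418077000 ≈ -0.98611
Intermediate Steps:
k(D, f) = -19/2 + f/8 (k(D, f) = (f - 1*76)/8 = (f - 76)/8 = (-76 + f)/8 = -19/2 + f/8)
S = 1/13530 ≈ 7.3910e-5
S/5150 + k(184, 5)/(3**2) = (1/13530)/5150 + (-19/2 + (1/8)*5)/(3**2) = (1/13530)*(1/5150) + (-19/2 + 5/8)/9 = 1/69679500 - 71/8*1/9 = 1/69679500 - 71/72 = -412270369/418077000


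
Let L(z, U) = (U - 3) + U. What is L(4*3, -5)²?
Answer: 169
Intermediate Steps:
L(z, U) = -3 + 2*U (L(z, U) = (-3 + U) + U = -3 + 2*U)
L(4*3, -5)² = (-3 + 2*(-5))² = (-3 - 10)² = (-13)² = 169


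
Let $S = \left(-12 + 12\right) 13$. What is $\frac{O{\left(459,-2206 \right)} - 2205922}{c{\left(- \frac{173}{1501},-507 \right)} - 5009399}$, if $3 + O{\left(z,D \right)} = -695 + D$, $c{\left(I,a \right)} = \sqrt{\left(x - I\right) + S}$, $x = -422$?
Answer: $\frac{8304200512058287}{18833105795387975} + \frac{3313239 i \sqrt{105611861}}{18833105795387975} \approx 0.44094 + 1.808 \cdot 10^{-6} i$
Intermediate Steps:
$S = 0$ ($S = 0 \cdot 13 = 0$)
$c{\left(I,a \right)} = \sqrt{-422 - I}$ ($c{\left(I,a \right)} = \sqrt{\left(-422 - I\right) + 0} = \sqrt{-422 - I}$)
$O{\left(z,D \right)} = -698 + D$ ($O{\left(z,D \right)} = -3 + \left(-695 + D\right) = -698 + D$)
$\frac{O{\left(459,-2206 \right)} - 2205922}{c{\left(- \frac{173}{1501},-507 \right)} - 5009399} = \frac{\left(-698 - 2206\right) - 2205922}{\sqrt{-422 - - \frac{173}{1501}} - 5009399} = \frac{-2904 - 2205922}{\sqrt{-422 - \left(-173\right) \frac{1}{1501}} - 5009399} = - \frac{2208826}{\sqrt{-422 - - \frac{173}{1501}} - 5009399} = - \frac{2208826}{\sqrt{-422 + \frac{173}{1501}} - 5009399} = - \frac{2208826}{\sqrt{- \frac{633249}{1501}} - 5009399} = - \frac{2208826}{\frac{3 i \sqrt{105611861}}{1501} - 5009399} = - \frac{2208826}{-5009399 + \frac{3 i \sqrt{105611861}}{1501}}$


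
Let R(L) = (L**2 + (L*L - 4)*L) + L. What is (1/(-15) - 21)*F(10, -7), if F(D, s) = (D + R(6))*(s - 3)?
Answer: 154208/3 ≈ 51403.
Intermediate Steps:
R(L) = L + L**2 + L*(-4 + L**2) (R(L) = (L**2 + (L**2 - 4)*L) + L = (L**2 + (-4 + L**2)*L) + L = (L**2 + L*(-4 + L**2)) + L = L + L**2 + L*(-4 + L**2))
F(D, s) = (-3 + s)*(234 + D) (F(D, s) = (D + 6*(-3 + 6 + 6**2))*(s - 3) = (D + 6*(-3 + 6 + 36))*(-3 + s) = (D + 6*39)*(-3 + s) = (D + 234)*(-3 + s) = (234 + D)*(-3 + s) = (-3 + s)*(234 + D))
(1/(-15) - 21)*F(10, -7) = (1/(-15) - 21)*(-702 - 3*10 + 234*(-7) + 10*(-7)) = (-1/15 - 21)*(-702 - 30 - 1638 - 70) = -316/15*(-2440) = 154208/3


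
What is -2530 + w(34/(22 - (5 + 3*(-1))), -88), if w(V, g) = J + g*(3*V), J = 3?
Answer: -14879/5 ≈ -2975.8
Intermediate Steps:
w(V, g) = 3 + 3*V*g (w(V, g) = 3 + g*(3*V) = 3 + 3*V*g)
-2530 + w(34/(22 - (5 + 3*(-1))), -88) = -2530 + (3 + 3*(34/(22 - (5 + 3*(-1))))*(-88)) = -2530 + (3 + 3*(34/(22 - (5 - 3)))*(-88)) = -2530 + (3 + 3*(34/(22 - 1*2))*(-88)) = -2530 + (3 + 3*(34/(22 - 2))*(-88)) = -2530 + (3 + 3*(34/20)*(-88)) = -2530 + (3 + 3*(34*(1/20))*(-88)) = -2530 + (3 + 3*(17/10)*(-88)) = -2530 + (3 - 2244/5) = -2530 - 2229/5 = -14879/5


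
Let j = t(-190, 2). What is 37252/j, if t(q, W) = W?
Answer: 18626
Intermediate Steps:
j = 2
37252/j = 37252/2 = 37252*(½) = 18626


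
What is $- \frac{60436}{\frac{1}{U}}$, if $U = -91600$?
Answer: $5535937600$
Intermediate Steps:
$- \frac{60436}{\frac{1}{U}} = - \frac{60436}{\frac{1}{-91600}} = - \frac{60436}{- \frac{1}{91600}} = \left(-60436\right) \left(-91600\right) = 5535937600$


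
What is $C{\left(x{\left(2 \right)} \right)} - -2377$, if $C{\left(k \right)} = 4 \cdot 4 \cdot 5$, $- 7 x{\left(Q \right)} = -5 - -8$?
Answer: $2457$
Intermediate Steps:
$x{\left(Q \right)} = - \frac{3}{7}$ ($x{\left(Q \right)} = - \frac{-5 - -8}{7} = - \frac{-5 + 8}{7} = \left(- \frac{1}{7}\right) 3 = - \frac{3}{7}$)
$C{\left(k \right)} = 80$ ($C{\left(k \right)} = 16 \cdot 5 = 80$)
$C{\left(x{\left(2 \right)} \right)} - -2377 = 80 - -2377 = 80 + 2377 = 2457$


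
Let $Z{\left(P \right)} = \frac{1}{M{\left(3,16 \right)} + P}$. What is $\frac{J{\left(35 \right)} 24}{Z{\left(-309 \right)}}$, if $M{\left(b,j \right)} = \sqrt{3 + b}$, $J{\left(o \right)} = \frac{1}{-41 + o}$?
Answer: $1236 - 4 \sqrt{6} \approx 1226.2$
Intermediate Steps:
$Z{\left(P \right)} = \frac{1}{P + \sqrt{6}}$ ($Z{\left(P \right)} = \frac{1}{\sqrt{3 + 3} + P} = \frac{1}{\sqrt{6} + P} = \frac{1}{P + \sqrt{6}}$)
$\frac{J{\left(35 \right)} 24}{Z{\left(-309 \right)}} = \frac{\frac{1}{-41 + 35} \cdot 24}{\frac{1}{-309 + \sqrt{6}}} = \frac{1}{-6} \cdot 24 \left(-309 + \sqrt{6}\right) = \left(- \frac{1}{6}\right) 24 \left(-309 + \sqrt{6}\right) = - 4 \left(-309 + \sqrt{6}\right) = 1236 - 4 \sqrt{6}$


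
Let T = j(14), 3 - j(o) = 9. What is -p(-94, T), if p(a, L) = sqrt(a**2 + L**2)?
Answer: -2*sqrt(2218) ≈ -94.191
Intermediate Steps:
j(o) = -6 (j(o) = 3 - 1*9 = 3 - 9 = -6)
T = -6
p(a, L) = sqrt(L**2 + a**2)
-p(-94, T) = -sqrt((-6)**2 + (-94)**2) = -sqrt(36 + 8836) = -sqrt(8872) = -2*sqrt(2218)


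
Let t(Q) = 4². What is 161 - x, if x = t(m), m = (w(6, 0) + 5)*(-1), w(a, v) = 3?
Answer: 145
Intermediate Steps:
m = -8 (m = (3 + 5)*(-1) = 8*(-1) = -8)
t(Q) = 16
x = 16
161 - x = 161 - 1*16 = 161 - 16 = 145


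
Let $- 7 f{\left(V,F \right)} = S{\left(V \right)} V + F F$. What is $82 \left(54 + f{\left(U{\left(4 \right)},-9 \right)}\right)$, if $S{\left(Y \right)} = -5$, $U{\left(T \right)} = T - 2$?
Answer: $\frac{25174}{7} \approx 3596.3$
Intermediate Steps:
$U{\left(T \right)} = -2 + T$ ($U{\left(T \right)} = T - 2 = -2 + T$)
$f{\left(V,F \right)} = - \frac{F^{2}}{7} + \frac{5 V}{7}$ ($f{\left(V,F \right)} = - \frac{- 5 V + F F}{7} = - \frac{- 5 V + F^{2}}{7} = - \frac{F^{2} - 5 V}{7} = - \frac{F^{2}}{7} + \frac{5 V}{7}$)
$82 \left(54 + f{\left(U{\left(4 \right)},-9 \right)}\right) = 82 \left(54 + \left(- \frac{\left(-9\right)^{2}}{7} + \frac{5 \left(-2 + 4\right)}{7}\right)\right) = 82 \left(54 + \left(\left(- \frac{1}{7}\right) 81 + \frac{5}{7} \cdot 2\right)\right) = 82 \left(54 + \left(- \frac{81}{7} + \frac{10}{7}\right)\right) = 82 \left(54 - \frac{71}{7}\right) = 82 \cdot \frac{307}{7} = \frac{25174}{7}$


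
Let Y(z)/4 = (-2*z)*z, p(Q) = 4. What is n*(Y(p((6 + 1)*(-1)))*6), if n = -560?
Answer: 430080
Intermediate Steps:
Y(z) = -8*z² (Y(z) = 4*((-2*z)*z) = 4*(-2*z²) = -8*z²)
n*(Y(p((6 + 1)*(-1)))*6) = -560*(-8*4²)*6 = -560*(-8*16)*6 = -(-71680)*6 = -560*(-768) = 430080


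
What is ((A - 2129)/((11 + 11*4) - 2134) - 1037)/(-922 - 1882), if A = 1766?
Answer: 16330/44163 ≈ 0.36977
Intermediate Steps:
((A - 2129)/((11 + 11*4) - 2134) - 1037)/(-922 - 1882) = ((1766 - 2129)/((11 + 11*4) - 2134) - 1037)/(-922 - 1882) = (-363/((11 + 44) - 2134) - 1037)/(-2804) = (-363/(55 - 2134) - 1037)*(-1/2804) = (-363/(-2079) - 1037)*(-1/2804) = (-363*(-1/2079) - 1037)*(-1/2804) = (11/63 - 1037)*(-1/2804) = -65320/63*(-1/2804) = 16330/44163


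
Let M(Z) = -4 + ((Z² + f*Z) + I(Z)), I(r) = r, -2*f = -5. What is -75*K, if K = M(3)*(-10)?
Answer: 11625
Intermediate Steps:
f = 5/2 (f = -½*(-5) = 5/2 ≈ 2.5000)
M(Z) = -4 + Z² + 7*Z/2 (M(Z) = -4 + ((Z² + 5*Z/2) + Z) = -4 + (Z² + 7*Z/2) = -4 + Z² + 7*Z/2)
K = -155 (K = (-4 + 3² + (7/2)*3)*(-10) = (-4 + 9 + 21/2)*(-10) = (31/2)*(-10) = -155)
-75*K = -75*(-155) = 11625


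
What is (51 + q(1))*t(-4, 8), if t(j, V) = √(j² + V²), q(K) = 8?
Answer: 236*√5 ≈ 527.71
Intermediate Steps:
t(j, V) = √(V² + j²)
(51 + q(1))*t(-4, 8) = (51 + 8)*√(8² + (-4)²) = 59*√(64 + 16) = 59*√80 = 59*(4*√5) = 236*√5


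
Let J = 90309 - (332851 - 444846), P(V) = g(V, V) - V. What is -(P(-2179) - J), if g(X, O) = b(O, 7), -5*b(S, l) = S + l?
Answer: 998453/5 ≈ 1.9969e+5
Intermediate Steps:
b(S, l) = -S/5 - l/5 (b(S, l) = -(S + l)/5 = -S/5 - l/5)
g(X, O) = -7/5 - O/5 (g(X, O) = -O/5 - 1/5*7 = -O/5 - 7/5 = -7/5 - O/5)
P(V) = -7/5 - 6*V/5 (P(V) = (-7/5 - V/5) - V = -7/5 - 6*V/5)
J = 202304 (J = 90309 - 1*(-111995) = 90309 + 111995 = 202304)
-(P(-2179) - J) = -((-7/5 - 6/5*(-2179)) - 1*202304) = -((-7/5 + 13074/5) - 202304) = -(13067/5 - 202304) = -1*(-998453/5) = 998453/5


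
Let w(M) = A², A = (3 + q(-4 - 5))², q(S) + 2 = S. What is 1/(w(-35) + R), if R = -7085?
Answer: -1/2989 ≈ -0.00033456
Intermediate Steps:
q(S) = -2 + S
A = 64 (A = (3 + (-2 + (-4 - 5)))² = (3 + (-2 - 9))² = (3 - 11)² = (-8)² = 64)
w(M) = 4096 (w(M) = 64² = 4096)
1/(w(-35) + R) = 1/(4096 - 7085) = 1/(-2989) = -1/2989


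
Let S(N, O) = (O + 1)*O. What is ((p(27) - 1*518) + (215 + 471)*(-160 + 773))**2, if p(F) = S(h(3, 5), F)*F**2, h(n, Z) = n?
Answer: 943081823376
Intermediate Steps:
S(N, O) = O*(1 + O) (S(N, O) = (1 + O)*O = O*(1 + O))
p(F) = F**3*(1 + F) (p(F) = (F*(1 + F))*F**2 = F**3*(1 + F))
((p(27) - 1*518) + (215 + 471)*(-160 + 773))**2 = ((27**3*(1 + 27) - 1*518) + (215 + 471)*(-160 + 773))**2 = ((19683*28 - 518) + 686*613)**2 = ((551124 - 518) + 420518)**2 = (550606 + 420518)**2 = 971124**2 = 943081823376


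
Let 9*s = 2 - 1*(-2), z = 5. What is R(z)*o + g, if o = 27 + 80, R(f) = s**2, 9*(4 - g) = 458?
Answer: -2086/81 ≈ -25.753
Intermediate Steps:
g = -422/9 (g = 4 - 1/9*458 = 4 - 458/9 = -422/9 ≈ -46.889)
s = 4/9 (s = (2 - 1*(-2))/9 = (2 + 2)/9 = (1/9)*4 = 4/9 ≈ 0.44444)
R(f) = 16/81 (R(f) = (4/9)**2 = 16/81)
o = 107
R(z)*o + g = (16/81)*107 - 422/9 = 1712/81 - 422/9 = -2086/81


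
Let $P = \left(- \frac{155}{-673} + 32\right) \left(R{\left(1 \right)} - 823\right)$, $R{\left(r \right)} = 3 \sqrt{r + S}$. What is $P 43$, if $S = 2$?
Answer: $- \frac{767622799}{673} + \frac{2798139 \sqrt{3}}{673} \approx -1.1334 \cdot 10^{6}$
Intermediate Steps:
$R{\left(r \right)} = 3 \sqrt{2 + r}$ ($R{\left(r \right)} = 3 \sqrt{r + 2} = 3 \sqrt{2 + r}$)
$P = - \frac{17851693}{673} + \frac{65073 \sqrt{3}}{673}$ ($P = \left(- \frac{155}{-673} + 32\right) \left(3 \sqrt{2 + 1} - 823\right) = \left(\left(-155\right) \left(- \frac{1}{673}\right) + 32\right) \left(3 \sqrt{3} - 823\right) = \left(\frac{155}{673} + 32\right) \left(-823 + 3 \sqrt{3}\right) = \frac{21691 \left(-823 + 3 \sqrt{3}\right)}{673} = - \frac{17851693}{673} + \frac{65073 \sqrt{3}}{673} \approx -26358.0$)
$P 43 = \left(- \frac{17851693}{673} + \frac{65073 \sqrt{3}}{673}\right) 43 = - \frac{767622799}{673} + \frac{2798139 \sqrt{3}}{673}$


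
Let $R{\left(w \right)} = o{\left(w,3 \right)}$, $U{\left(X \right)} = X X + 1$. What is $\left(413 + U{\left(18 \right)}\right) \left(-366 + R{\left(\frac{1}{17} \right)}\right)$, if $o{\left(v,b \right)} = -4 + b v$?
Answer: $- \frac{4639806}{17} \approx -2.7293 \cdot 10^{5}$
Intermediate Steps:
$U{\left(X \right)} = 1 + X^{2}$ ($U{\left(X \right)} = X^{2} + 1 = 1 + X^{2}$)
$R{\left(w \right)} = -4 + 3 w$
$\left(413 + U{\left(18 \right)}\right) \left(-366 + R{\left(\frac{1}{17} \right)}\right) = \left(413 + \left(1 + 18^{2}\right)\right) \left(-366 - \left(4 - \frac{3}{17}\right)\right) = \left(413 + \left(1 + 324\right)\right) \left(-366 + \left(-4 + 3 \cdot \frac{1}{17}\right)\right) = \left(413 + 325\right) \left(-366 + \left(-4 + \frac{3}{17}\right)\right) = 738 \left(-366 - \frac{65}{17}\right) = 738 \left(- \frac{6287}{17}\right) = - \frac{4639806}{17}$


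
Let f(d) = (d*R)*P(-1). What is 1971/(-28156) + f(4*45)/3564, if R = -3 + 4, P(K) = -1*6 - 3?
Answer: -162461/309716 ≈ -0.52455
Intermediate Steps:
P(K) = -9 (P(K) = -6 - 3 = -9)
R = 1
f(d) = -9*d (f(d) = (d*1)*(-9) = d*(-9) = -9*d)
1971/(-28156) + f(4*45)/3564 = 1971/(-28156) - 36*45/3564 = 1971*(-1/28156) - 9*180*(1/3564) = -1971/28156 - 1620*1/3564 = -1971/28156 - 5/11 = -162461/309716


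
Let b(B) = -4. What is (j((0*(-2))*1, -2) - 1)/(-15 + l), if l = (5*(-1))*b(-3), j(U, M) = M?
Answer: -3/5 ≈ -0.60000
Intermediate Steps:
l = 20 (l = (5*(-1))*(-4) = -5*(-4) = 20)
(j((0*(-2))*1, -2) - 1)/(-15 + l) = (-2 - 1)/(-15 + 20) = -3/5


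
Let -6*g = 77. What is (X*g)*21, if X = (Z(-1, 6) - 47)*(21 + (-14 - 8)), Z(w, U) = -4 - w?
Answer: -13475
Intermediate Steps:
g = -77/6 (g = -⅙*77 = -77/6 ≈ -12.833)
X = 50 (X = ((-4 - 1*(-1)) - 47)*(21 + (-14 - 8)) = ((-4 + 1) - 47)*(21 - 22) = (-3 - 47)*(-1) = -50*(-1) = 50)
(X*g)*21 = (50*(-77/6))*21 = -1925/3*21 = -13475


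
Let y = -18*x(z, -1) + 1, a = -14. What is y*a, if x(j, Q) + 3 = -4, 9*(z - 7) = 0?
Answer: -1778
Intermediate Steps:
z = 7 (z = 7 + (⅑)*0 = 7 + 0 = 7)
x(j, Q) = -7 (x(j, Q) = -3 - 4 = -7)
y = 127 (y = -18*(-7) + 1 = 126 + 1 = 127)
y*a = 127*(-14) = -1778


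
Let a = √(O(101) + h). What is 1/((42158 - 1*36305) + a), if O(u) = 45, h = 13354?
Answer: 5853/34244210 - √13399/34244210 ≈ 0.00016754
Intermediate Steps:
a = √13399 (a = √(45 + 13354) = √13399 ≈ 115.75)
1/((42158 - 1*36305) + a) = 1/((42158 - 1*36305) + √13399) = 1/((42158 - 36305) + √13399) = 1/(5853 + √13399)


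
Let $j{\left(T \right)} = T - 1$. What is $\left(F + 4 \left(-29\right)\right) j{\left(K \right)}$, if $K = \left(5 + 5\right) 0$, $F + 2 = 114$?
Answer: $4$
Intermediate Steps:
$F = 112$ ($F = -2 + 114 = 112$)
$K = 0$ ($K = 10 \cdot 0 = 0$)
$j{\left(T \right)} = -1 + T$ ($j{\left(T \right)} = T - 1 = -1 + T$)
$\left(F + 4 \left(-29\right)\right) j{\left(K \right)} = \left(112 + 4 \left(-29\right)\right) \left(-1 + 0\right) = \left(112 - 116\right) \left(-1\right) = \left(-4\right) \left(-1\right) = 4$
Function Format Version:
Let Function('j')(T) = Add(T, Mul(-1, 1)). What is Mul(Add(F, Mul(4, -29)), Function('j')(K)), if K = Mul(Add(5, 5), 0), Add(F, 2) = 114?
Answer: 4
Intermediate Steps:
F = 112 (F = Add(-2, 114) = 112)
K = 0 (K = Mul(10, 0) = 0)
Function('j')(T) = Add(-1, T) (Function('j')(T) = Add(T, -1) = Add(-1, T))
Mul(Add(F, Mul(4, -29)), Function('j')(K)) = Mul(Add(112, Mul(4, -29)), Add(-1, 0)) = Mul(Add(112, -116), -1) = Mul(-4, -1) = 4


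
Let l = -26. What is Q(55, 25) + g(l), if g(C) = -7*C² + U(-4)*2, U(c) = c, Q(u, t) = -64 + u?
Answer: -4749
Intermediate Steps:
g(C) = -8 - 7*C² (g(C) = -7*C² - 4*2 = -7*C² - 8 = -8 - 7*C²)
Q(55, 25) + g(l) = (-64 + 55) + (-8 - 7*(-26)²) = -9 + (-8 - 7*676) = -9 + (-8 - 4732) = -9 - 4740 = -4749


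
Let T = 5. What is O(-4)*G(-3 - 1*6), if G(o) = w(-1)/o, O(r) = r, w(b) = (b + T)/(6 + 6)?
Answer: 4/27 ≈ 0.14815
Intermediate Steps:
w(b) = 5/12 + b/12 (w(b) = (b + 5)/(6 + 6) = (5 + b)/12 = (5 + b)*(1/12) = 5/12 + b/12)
G(o) = 1/(3*o) (G(o) = (5/12 + (1/12)*(-1))/o = (5/12 - 1/12)/o = 1/(3*o))
O(-4)*G(-3 - 1*6) = -4/(3*(-3 - 1*6)) = -4/(3*(-3 - 6)) = -4/(3*(-9)) = -4*(-1)/(3*9) = -4*(-1/27) = 4/27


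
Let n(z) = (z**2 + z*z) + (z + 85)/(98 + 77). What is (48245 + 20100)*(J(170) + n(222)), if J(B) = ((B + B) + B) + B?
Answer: 237412855983/35 ≈ 6.7832e+9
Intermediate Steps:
J(B) = 4*B (J(B) = (2*B + B) + B = 3*B + B = 4*B)
n(z) = 17/35 + 2*z**2 + z/175 (n(z) = (z**2 + z**2) + (85 + z)/175 = 2*z**2 + (85 + z)*(1/175) = 2*z**2 + (17/35 + z/175) = 17/35 + 2*z**2 + z/175)
(48245 + 20100)*(J(170) + n(222)) = (48245 + 20100)*(4*170 + (17/35 + 2*222**2 + (1/175)*222)) = 68345*(680 + (17/35 + 2*49284 + 222/175)) = 68345*(680 + (17/35 + 98568 + 222/175)) = 68345*(680 + 17249707/175) = 68345*(17368707/175) = 237412855983/35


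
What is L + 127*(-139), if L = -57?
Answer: -17710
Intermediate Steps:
L + 127*(-139) = -57 + 127*(-139) = -57 - 17653 = -17710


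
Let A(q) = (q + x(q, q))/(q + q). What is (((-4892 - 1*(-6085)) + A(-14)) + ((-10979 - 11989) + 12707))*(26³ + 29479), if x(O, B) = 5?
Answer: -11947029225/28 ≈ -4.2668e+8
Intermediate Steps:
A(q) = (5 + q)/(2*q) (A(q) = (q + 5)/(q + q) = (5 + q)/((2*q)) = (5 + q)*(1/(2*q)) = (5 + q)/(2*q))
(((-4892 - 1*(-6085)) + A(-14)) + ((-10979 - 11989) + 12707))*(26³ + 29479) = (((-4892 - 1*(-6085)) + (½)*(5 - 14)/(-14)) + ((-10979 - 11989) + 12707))*(26³ + 29479) = (((-4892 + 6085) + (½)*(-1/14)*(-9)) + (-22968 + 12707))*(17576 + 29479) = ((1193 + 9/28) - 10261)*47055 = (33413/28 - 10261)*47055 = -253895/28*47055 = -11947029225/28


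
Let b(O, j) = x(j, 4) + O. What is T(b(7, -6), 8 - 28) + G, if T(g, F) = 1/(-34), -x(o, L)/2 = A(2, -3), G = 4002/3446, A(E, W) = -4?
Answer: 66311/58582 ≈ 1.1319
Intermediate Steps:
G = 2001/1723 (G = 4002*(1/3446) = 2001/1723 ≈ 1.1613)
x(o, L) = 8 (x(o, L) = -2*(-4) = 8)
b(O, j) = 8 + O
T(g, F) = -1/34
T(b(7, -6), 8 - 28) + G = -1/34 + 2001/1723 = 66311/58582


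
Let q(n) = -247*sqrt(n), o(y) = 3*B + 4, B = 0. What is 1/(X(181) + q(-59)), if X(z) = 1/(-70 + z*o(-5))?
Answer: 654/1539577001197 + 105645852*I*sqrt(59)/1539577001197 ≈ 4.2479e-10 + 0.00052708*I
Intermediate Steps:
o(y) = 4 (o(y) = 3*0 + 4 = 0 + 4 = 4)
X(z) = 1/(-70 + 4*z) (X(z) = 1/(-70 + z*4) = 1/(-70 + 4*z))
1/(X(181) + q(-59)) = 1/(1/(2*(-35 + 2*181)) - 247*I*sqrt(59)) = 1/(1/(2*(-35 + 362)) - 247*I*sqrt(59)) = 1/((1/2)/327 - 247*I*sqrt(59)) = 1/((1/2)*(1/327) - 247*I*sqrt(59)) = 1/(1/654 - 247*I*sqrt(59))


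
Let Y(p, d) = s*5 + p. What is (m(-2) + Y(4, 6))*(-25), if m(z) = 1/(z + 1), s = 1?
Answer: -200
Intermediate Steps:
Y(p, d) = 5 + p (Y(p, d) = 1*5 + p = 5 + p)
m(z) = 1/(1 + z)
(m(-2) + Y(4, 6))*(-25) = (1/(1 - 2) + (5 + 4))*(-25) = (1/(-1) + 9)*(-25) = (-1 + 9)*(-25) = 8*(-25) = -200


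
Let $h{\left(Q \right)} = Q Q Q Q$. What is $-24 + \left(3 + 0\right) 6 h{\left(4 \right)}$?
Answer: $4584$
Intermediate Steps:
$h{\left(Q \right)} = Q^{4}$ ($h{\left(Q \right)} = Q^{2} Q Q = Q^{3} Q = Q^{4}$)
$-24 + \left(3 + 0\right) 6 h{\left(4 \right)} = -24 + \left(3 + 0\right) 6 \cdot 4^{4} = -24 + 3 \cdot 6 \cdot 256 = -24 + 18 \cdot 256 = -24 + 4608 = 4584$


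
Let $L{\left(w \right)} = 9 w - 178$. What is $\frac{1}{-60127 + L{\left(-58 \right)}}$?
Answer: $- \frac{1}{60827} \approx -1.644 \cdot 10^{-5}$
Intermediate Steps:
$L{\left(w \right)} = -178 + 9 w$
$\frac{1}{-60127 + L{\left(-58 \right)}} = \frac{1}{-60127 + \left(-178 + 9 \left(-58\right)\right)} = \frac{1}{-60127 - 700} = \frac{1}{-60827} = - \frac{1}{60827}$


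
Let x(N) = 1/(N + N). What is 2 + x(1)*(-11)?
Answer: -7/2 ≈ -3.5000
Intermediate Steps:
x(N) = 1/(2*N)
2 + x(1)*(-11) = 2 + ((½)/1)*(-11) = 2 + ((½)*1)*(-11) = 2 + (½)*(-11) = 2 - 11/2 = -7/2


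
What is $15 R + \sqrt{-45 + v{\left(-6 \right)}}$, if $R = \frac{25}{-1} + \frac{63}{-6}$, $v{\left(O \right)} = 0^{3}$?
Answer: $- \frac{1065}{2} + 3 i \sqrt{5} \approx -532.5 + 6.7082 i$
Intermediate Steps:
$v{\left(O \right)} = 0$
$R = - \frac{71}{2}$ ($R = 25 \left(-1\right) + 63 \left(- \frac{1}{6}\right) = -25 - \frac{21}{2} = - \frac{71}{2} \approx -35.5$)
$15 R + \sqrt{-45 + v{\left(-6 \right)}} = 15 \left(- \frac{71}{2}\right) + \sqrt{-45 + 0} = - \frac{1065}{2} + \sqrt{-45} = - \frac{1065}{2} + 3 i \sqrt{5}$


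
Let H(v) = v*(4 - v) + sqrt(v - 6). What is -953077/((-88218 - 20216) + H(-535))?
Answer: 378180000523/157449446942 + 953077*I*sqrt(541)/157449446942 ≈ 2.4019 + 0.00014079*I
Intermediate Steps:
H(v) = sqrt(-6 + v) + v*(4 - v) (H(v) = v*(4 - v) + sqrt(-6 + v) = sqrt(-6 + v) + v*(4 - v))
-953077/((-88218 - 20216) + H(-535)) = -953077/((-88218 - 20216) + (sqrt(-6 - 535) - 1*(-535)**2 + 4*(-535))) = -953077/(-108434 + (sqrt(-541) - 1*286225 - 2140)) = -953077/(-108434 + (I*sqrt(541) - 286225 - 2140)) = -953077/(-108434 + (-288365 + I*sqrt(541))) = -953077/(-396799 + I*sqrt(541))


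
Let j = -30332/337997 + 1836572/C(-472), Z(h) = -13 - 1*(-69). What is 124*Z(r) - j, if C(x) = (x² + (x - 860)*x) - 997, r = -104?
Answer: 1995550936190216/287463406527 ≈ 6941.9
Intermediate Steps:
C(x) = -997 + x² + x*(-860 + x) (C(x) = (x² + (-860 + x)*x) - 997 = (x² + x*(-860 + x)) - 997 = -997 + x² + x*(-860 + x))
Z(h) = 56 (Z(h) = -13 + 69 = 56)
j = 594958733272/287463406527 (j = -30332/337997 + 1836572/(-997 - 860*(-472) + 2*(-472)²) = -30332*1/337997 + 1836572/(-997 + 405920 + 2*222784) = -30332/337997 + 1836572/(-997 + 405920 + 445568) = -30332/337997 + 1836572/850491 = 594958733272/287463406527 ≈ 2.0697)
124*Z(r) - j = 124*56 - 1*594958733272/287463406527 = 6944 - 594958733272/287463406527 = 1995550936190216/287463406527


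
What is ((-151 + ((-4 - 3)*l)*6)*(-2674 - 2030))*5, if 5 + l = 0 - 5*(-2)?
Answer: 8490720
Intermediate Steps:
l = 5 (l = -5 + (0 - 5*(-2)) = -5 + (0 + 10) = -5 + 10 = 5)
((-151 + ((-4 - 3)*l)*6)*(-2674 - 2030))*5 = ((-151 + ((-4 - 3)*5)*6)*(-2674 - 2030))*5 = ((-151 - 7*5*6)*(-4704))*5 = ((-151 - 35*6)*(-4704))*5 = ((-151 - 210)*(-4704))*5 = -361*(-4704)*5 = 1698144*5 = 8490720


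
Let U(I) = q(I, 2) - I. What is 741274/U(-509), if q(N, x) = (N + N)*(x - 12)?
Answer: 741274/10689 ≈ 69.349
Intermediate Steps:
q(N, x) = 2*N*(-12 + x) (q(N, x) = (2*N)*(-12 + x) = 2*N*(-12 + x))
U(I) = -21*I (U(I) = 2*I*(-12 + 2) - I = 2*I*(-10) - I = -20*I - I = -21*I)
741274/U(-509) = 741274/((-21*(-509))) = 741274/10689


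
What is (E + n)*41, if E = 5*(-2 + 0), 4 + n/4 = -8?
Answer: -2378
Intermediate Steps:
n = -48 (n = -16 + 4*(-8) = -16 - 32 = -48)
E = -10 (E = 5*(-2) = -10)
(E + n)*41 = (-10 - 48)*41 = -58*41 = -2378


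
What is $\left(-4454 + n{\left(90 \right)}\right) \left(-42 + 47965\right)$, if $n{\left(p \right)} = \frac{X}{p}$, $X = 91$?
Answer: $- \frac{19206052787}{90} \approx -2.134 \cdot 10^{8}$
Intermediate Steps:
$n{\left(p \right)} = \frac{91}{p}$
$\left(-4454 + n{\left(90 \right)}\right) \left(-42 + 47965\right) = \left(-4454 + \frac{91}{90}\right) \left(-42 + 47965\right) = \left(-4454 + 91 \cdot \frac{1}{90}\right) 47923 = \left(-4454 + \frac{91}{90}\right) 47923 = \left(- \frac{400769}{90}\right) 47923 = - \frac{19206052787}{90}$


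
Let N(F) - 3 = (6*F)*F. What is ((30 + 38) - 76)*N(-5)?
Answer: -1224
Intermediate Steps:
N(F) = 3 + 6*F² (N(F) = 3 + (6*F)*F = 3 + 6*F²)
((30 + 38) - 76)*N(-5) = ((30 + 38) - 76)*(3 + 6*(-5)²) = (68 - 76)*(3 + 6*25) = -8*(3 + 150) = -8*153 = -1224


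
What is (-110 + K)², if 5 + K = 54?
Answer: 3721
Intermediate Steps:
K = 49 (K = -5 + 54 = 49)
(-110 + K)² = (-110 + 49)² = (-61)² = 3721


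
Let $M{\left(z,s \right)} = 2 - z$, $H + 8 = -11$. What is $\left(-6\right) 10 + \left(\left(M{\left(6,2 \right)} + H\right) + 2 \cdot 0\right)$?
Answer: $-83$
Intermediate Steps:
$H = -19$ ($H = -8 - 11 = -19$)
$\left(-6\right) 10 + \left(\left(M{\left(6,2 \right)} + H\right) + 2 \cdot 0\right) = \left(-6\right) 10 + \left(\left(\left(2 - 6\right) - 19\right) + 2 \cdot 0\right) = -60 + \left(\left(\left(2 - 6\right) - 19\right) + 0\right) = -60 + \left(\left(-4 - 19\right) + 0\right) = -60 + \left(-23 + 0\right) = -60 - 23 = -83$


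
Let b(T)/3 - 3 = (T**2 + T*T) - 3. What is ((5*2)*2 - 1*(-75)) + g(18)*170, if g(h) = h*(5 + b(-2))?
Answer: 88835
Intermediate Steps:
b(T) = 6*T**2 (b(T) = 9 + 3*((T**2 + T*T) - 3) = 9 + 3*((T**2 + T**2) - 3) = 9 + 3*(2*T**2 - 3) = 9 + 3*(-3 + 2*T**2) = 9 + (-9 + 6*T**2) = 6*T**2)
g(h) = 29*h (g(h) = h*(5 + 6*(-2)**2) = h*(5 + 6*4) = h*(5 + 24) = h*29 = 29*h)
((5*2)*2 - 1*(-75)) + g(18)*170 = ((5*2)*2 - 1*(-75)) + (29*18)*170 = (10*2 + 75) + 522*170 = (20 + 75) + 88740 = 95 + 88740 = 88835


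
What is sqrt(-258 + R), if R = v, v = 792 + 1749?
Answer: sqrt(2283) ≈ 47.781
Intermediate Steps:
v = 2541
R = 2541
sqrt(-258 + R) = sqrt(-258 + 2541) = sqrt(2283)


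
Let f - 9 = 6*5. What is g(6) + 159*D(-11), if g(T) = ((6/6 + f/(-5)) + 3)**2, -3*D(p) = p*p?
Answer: -159964/25 ≈ -6398.6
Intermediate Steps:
f = 39 (f = 9 + 6*5 = 9 + 30 = 39)
D(p) = -p**2/3 (D(p) = -p*p/3 = -p**2/3)
g(T) = 361/25 (g(T) = ((6/6 + 39/(-5)) + 3)**2 = ((6*(1/6) + 39*(-1/5)) + 3)**2 = ((1 - 39/5) + 3)**2 = (-34/5 + 3)**2 = (-19/5)**2 = 361/25)
g(6) + 159*D(-11) = 361/25 + 159*(-1/3*(-11)**2) = 361/25 + 159*(-1/3*121) = 361/25 + 159*(-121/3) = 361/25 - 6413 = -159964/25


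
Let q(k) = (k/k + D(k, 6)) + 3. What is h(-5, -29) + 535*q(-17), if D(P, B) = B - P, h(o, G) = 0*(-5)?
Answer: 14445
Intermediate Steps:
h(o, G) = 0
q(k) = 10 - k (q(k) = (k/k + (6 - k)) + 3 = (1 + (6 - k)) + 3 = (7 - k) + 3 = 10 - k)
h(-5, -29) + 535*q(-17) = 0 + 535*(10 - 1*(-17)) = 0 + 535*(10 + 17) = 0 + 535*27 = 0 + 14445 = 14445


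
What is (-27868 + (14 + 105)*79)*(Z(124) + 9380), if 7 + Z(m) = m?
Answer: -175381099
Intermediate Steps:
Z(m) = -7 + m
(-27868 + (14 + 105)*79)*(Z(124) + 9380) = (-27868 + (14 + 105)*79)*((-7 + 124) + 9380) = (-27868 + 119*79)*(117 + 9380) = (-27868 + 9401)*9497 = -18467*9497 = -175381099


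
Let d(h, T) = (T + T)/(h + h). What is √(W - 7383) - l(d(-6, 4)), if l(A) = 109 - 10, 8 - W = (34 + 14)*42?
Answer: -99 + I*√9391 ≈ -99.0 + 96.907*I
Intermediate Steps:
d(h, T) = T/h (d(h, T) = (2*T)/((2*h)) = (2*T)*(1/(2*h)) = T/h)
W = -2008 (W = 8 - (34 + 14)*42 = 8 - 48*42 = 8 - 1*2016 = 8 - 2016 = -2008)
l(A) = 99
√(W - 7383) - l(d(-6, 4)) = √(-2008 - 7383) - 1*99 = √(-9391) - 99 = I*√9391 - 99 = -99 + I*√9391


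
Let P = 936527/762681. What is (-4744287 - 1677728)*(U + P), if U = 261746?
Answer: -1282024526809929295/762681 ≈ -1.6809e+12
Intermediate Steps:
P = 936527/762681 (P = 936527*(1/762681) = 936527/762681 ≈ 1.2279)
(-4744287 - 1677728)*(U + P) = (-4744287 - 1677728)*(261746 + 936527/762681) = -6422015*199629637553/762681 = -1282024526809929295/762681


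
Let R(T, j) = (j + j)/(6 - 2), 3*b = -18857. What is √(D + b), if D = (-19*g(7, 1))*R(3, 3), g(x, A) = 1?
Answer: I*√227310/6 ≈ 79.462*I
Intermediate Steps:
b = -18857/3 (b = (⅓)*(-18857) = -18857/3 ≈ -6285.7)
R(T, j) = j/2 (R(T, j) = (2*j)/4 = (2*j)*(¼) = j/2)
D = -57/2 (D = (-19*1)*((½)*3) = -19*3/2 = -57/2 ≈ -28.500)
√(D + b) = √(-57/2 - 18857/3) = √(-37885/6) = I*√227310/6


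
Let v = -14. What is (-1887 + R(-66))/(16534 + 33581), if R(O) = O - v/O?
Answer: -64456/1653795 ≈ -0.038975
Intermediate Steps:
R(O) = O + 14/O (R(O) = O - (-14)/O = O + 14/O)
(-1887 + R(-66))/(16534 + 33581) = (-1887 + (-66 + 14/(-66)))/(16534 + 33581) = (-1887 + (-66 + 14*(-1/66)))/50115 = (-1887 + (-66 - 7/33))*(1/50115) = (-1887 - 2185/33)*(1/50115) = -64456/33*1/50115 = -64456/1653795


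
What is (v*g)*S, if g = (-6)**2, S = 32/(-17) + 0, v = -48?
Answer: 55296/17 ≈ 3252.7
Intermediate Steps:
S = -32/17 (S = 32*(-1/17) + 0 = -32/17 + 0 = -32/17 ≈ -1.8824)
g = 36
(v*g)*S = -48*36*(-32/17) = -1728*(-32/17) = 55296/17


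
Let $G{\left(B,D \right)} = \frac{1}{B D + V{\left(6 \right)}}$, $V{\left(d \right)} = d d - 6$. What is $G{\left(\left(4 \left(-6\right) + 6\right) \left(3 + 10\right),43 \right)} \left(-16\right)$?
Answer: $\frac{1}{627} \approx 0.0015949$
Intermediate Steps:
$V{\left(d \right)} = -6 + d^{2}$ ($V{\left(d \right)} = d^{2} - 6 = -6 + d^{2}$)
$G{\left(B,D \right)} = \frac{1}{30 + B D}$ ($G{\left(B,D \right)} = \frac{1}{B D - \left(6 - 6^{2}\right)} = \frac{1}{B D + \left(-6 + 36\right)} = \frac{1}{B D + 30} = \frac{1}{30 + B D}$)
$G{\left(\left(4 \left(-6\right) + 6\right) \left(3 + 10\right),43 \right)} \left(-16\right) = \frac{1}{30 + \left(4 \left(-6\right) + 6\right) \left(3 + 10\right) 43} \left(-16\right) = \frac{1}{30 + \left(-24 + 6\right) 13 \cdot 43} \left(-16\right) = \frac{1}{30 + \left(-18\right) 13 \cdot 43} \left(-16\right) = \frac{1}{30 - 10062} \left(-16\right) = \frac{1}{-10032} \left(-16\right) = \left(- \frac{1}{10032}\right) \left(-16\right) = \frac{1}{627}$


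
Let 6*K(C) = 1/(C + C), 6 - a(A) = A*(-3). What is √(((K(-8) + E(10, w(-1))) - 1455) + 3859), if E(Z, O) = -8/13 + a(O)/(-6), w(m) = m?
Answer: √233905386/312 ≈ 49.019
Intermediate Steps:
a(A) = 6 + 3*A (a(A) = 6 - A*(-3) = 6 - (-3)*A = 6 + 3*A)
K(C) = 1/(12*C) (K(C) = 1/(6*(C + C)) = 1/(6*((2*C))) = (1/(2*C))/6 = 1/(12*C))
E(Z, O) = -21/13 - O/2 (E(Z, O) = -8/13 + (6 + 3*O)/(-6) = -8*1/13 + (6 + 3*O)*(-⅙) = -8/13 + (-1 - O/2) = -21/13 - O/2)
√(((K(-8) + E(10, w(-1))) - 1455) + 3859) = √((((1/12)/(-8) + (-21/13 - ½*(-1))) - 1455) + 3859) = √((((1/12)*(-⅛) + (-21/13 + ½)) - 1455) + 3859) = √(((-1/96 - 29/26) - 1455) + 3859) = √((-1405/1248 - 1455) + 3859) = √(-1817245/1248 + 3859) = √(2998787/1248) = √233905386/312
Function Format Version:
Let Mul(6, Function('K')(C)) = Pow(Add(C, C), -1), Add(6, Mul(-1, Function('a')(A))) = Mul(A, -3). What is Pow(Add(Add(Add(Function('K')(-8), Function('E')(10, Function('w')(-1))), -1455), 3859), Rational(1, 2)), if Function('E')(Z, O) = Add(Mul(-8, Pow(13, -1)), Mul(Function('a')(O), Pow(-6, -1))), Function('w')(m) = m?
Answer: Mul(Rational(1, 312), Pow(233905386, Rational(1, 2))) ≈ 49.019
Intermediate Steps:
Function('a')(A) = Add(6, Mul(3, A)) (Function('a')(A) = Add(6, Mul(-1, Mul(A, -3))) = Add(6, Mul(-1, Mul(-3, A))) = Add(6, Mul(3, A)))
Function('K')(C) = Mul(Rational(1, 12), Pow(C, -1)) (Function('K')(C) = Mul(Rational(1, 6), Pow(Add(C, C), -1)) = Mul(Rational(1, 6), Pow(Mul(2, C), -1)) = Mul(Rational(1, 6), Mul(Rational(1, 2), Pow(C, -1))) = Mul(Rational(1, 12), Pow(C, -1)))
Function('E')(Z, O) = Add(Rational(-21, 13), Mul(Rational(-1, 2), O)) (Function('E')(Z, O) = Add(Mul(-8, Pow(13, -1)), Mul(Add(6, Mul(3, O)), Pow(-6, -1))) = Add(Mul(-8, Rational(1, 13)), Mul(Add(6, Mul(3, O)), Rational(-1, 6))) = Add(Rational(-8, 13), Add(-1, Mul(Rational(-1, 2), O))) = Add(Rational(-21, 13), Mul(Rational(-1, 2), O)))
Pow(Add(Add(Add(Function('K')(-8), Function('E')(10, Function('w')(-1))), -1455), 3859), Rational(1, 2)) = Pow(Add(Add(Add(Mul(Rational(1, 12), Pow(-8, -1)), Add(Rational(-21, 13), Mul(Rational(-1, 2), -1))), -1455), 3859), Rational(1, 2)) = Pow(Add(Add(Add(Mul(Rational(1, 12), Rational(-1, 8)), Add(Rational(-21, 13), Rational(1, 2))), -1455), 3859), Rational(1, 2)) = Pow(Add(Add(Add(Rational(-1, 96), Rational(-29, 26)), -1455), 3859), Rational(1, 2)) = Pow(Add(Add(Rational(-1405, 1248), -1455), 3859), Rational(1, 2)) = Pow(Add(Rational(-1817245, 1248), 3859), Rational(1, 2)) = Pow(Rational(2998787, 1248), Rational(1, 2)) = Mul(Rational(1, 312), Pow(233905386, Rational(1, 2)))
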